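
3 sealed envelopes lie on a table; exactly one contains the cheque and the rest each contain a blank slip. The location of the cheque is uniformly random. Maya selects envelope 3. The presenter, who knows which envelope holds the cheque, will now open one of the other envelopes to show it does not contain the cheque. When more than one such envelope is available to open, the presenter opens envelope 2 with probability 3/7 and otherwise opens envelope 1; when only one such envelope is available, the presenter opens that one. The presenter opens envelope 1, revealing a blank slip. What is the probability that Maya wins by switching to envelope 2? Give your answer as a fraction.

7/11

Apply Bayes' rule, conditioning on where the cheque actually is.
If it is in envelope 1 (prior 1/3): the presenter opened envelope 1, so this case is ruled out; weight (1/3)·0 = 0.
If it is in envelope 2 (prior 1/3): only envelope 1 is available, probability 1; weight (1/3)·1 = 1/3.
If it is in envelope 3 (prior 1/3): envelope 2 is available but not opened, probability 4/7; weight (1/3)·(4/7) = 4/21.
The weights sum to 11/21.
So P(the cheque in envelope 2 | the presenter opened envelope 1) = (1/3) / (11/21) = 7/11.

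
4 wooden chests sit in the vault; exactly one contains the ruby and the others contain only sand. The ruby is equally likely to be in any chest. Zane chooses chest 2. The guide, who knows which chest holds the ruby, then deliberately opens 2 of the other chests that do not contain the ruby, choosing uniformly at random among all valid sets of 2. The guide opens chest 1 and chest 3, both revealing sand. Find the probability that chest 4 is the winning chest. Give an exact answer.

3/4

Condition on the true location of the ruby.
If it is in either of chests 1 and 3 (prior 1/4 each): that chest was opened and seen not to hold the prize — ruled out; weight (1/4)·0 = 0 each.
If it is in chest 2 (prior 1/4): the guide has 3 equally likely choices, so probability 1/3; weight (1/4)·(1/3) = 1/12.
If it is in chest 4 (prior 1/4): the guide has no choice, probability 1; weight (1/4)·1 = 1/4.
The weights sum to 1/3.
So P(the ruby in chest 4 | the guide opened chest 1 and chest 3) = (1/4) / (1/3) = 3/4.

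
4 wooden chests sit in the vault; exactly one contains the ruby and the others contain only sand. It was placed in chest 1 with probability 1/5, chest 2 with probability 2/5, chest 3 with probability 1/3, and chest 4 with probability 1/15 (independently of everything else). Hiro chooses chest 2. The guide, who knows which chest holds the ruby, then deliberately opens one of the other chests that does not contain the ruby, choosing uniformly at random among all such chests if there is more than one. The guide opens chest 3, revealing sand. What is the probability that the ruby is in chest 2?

1/2

Consider each possible location of the ruby in turn.
If it is in chest 1 (prior 1/5): the guide has 2 equally likely choices, so probability 1/2; weight (1/5)·(1/2) = 1/10.
If it is in chest 2 (prior 2/5): the guide has 3 equally likely choices, so probability 1/3; weight (2/5)·(1/3) = 2/15.
If it is in chest 3 (prior 1/3): the guide opened chest 3, so this case is ruled out; weight (1/3)·0 = 0.
If it is in chest 4 (prior 1/15): the guide has 2 equally likely choices, so probability 1/2; weight (1/15)·(1/2) = 1/30.
The weights sum to 4/15.
So P(the ruby in chest 2 | the guide opened chest 3) = (2/15) / (4/15) = 1/2.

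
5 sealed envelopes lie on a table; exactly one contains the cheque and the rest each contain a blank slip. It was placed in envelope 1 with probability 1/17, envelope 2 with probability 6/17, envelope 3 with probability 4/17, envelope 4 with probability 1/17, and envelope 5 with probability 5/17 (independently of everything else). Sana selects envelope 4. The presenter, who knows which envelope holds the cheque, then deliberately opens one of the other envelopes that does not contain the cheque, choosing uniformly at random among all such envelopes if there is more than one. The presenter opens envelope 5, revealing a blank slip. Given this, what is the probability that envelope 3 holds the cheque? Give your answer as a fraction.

16/47

Condition on the true location of the cheque.
If it is in envelope 1 (prior 1/17): the presenter has 3 equally likely choices, so probability 1/3; weight (1/17)·(1/3) = 1/51.
If it is in envelope 2 (prior 6/17): the presenter has 3 equally likely choices, so probability 1/3; weight (6/17)·(1/3) = 2/17.
If it is in envelope 3 (prior 4/17): the presenter has 3 equally likely choices, so probability 1/3; weight (4/17)·(1/3) = 4/51.
If it is in envelope 4 (prior 1/17): the presenter has 4 equally likely choices, so probability 1/4; weight (1/17)·(1/4) = 1/68.
If it is in envelope 5 (prior 5/17): the presenter opened envelope 5, so this case is ruled out; weight (5/17)·0 = 0.
The weights sum to 47/204.
So P(the cheque in envelope 3 | the presenter opened envelope 5) = (4/51) / (47/204) = 16/47.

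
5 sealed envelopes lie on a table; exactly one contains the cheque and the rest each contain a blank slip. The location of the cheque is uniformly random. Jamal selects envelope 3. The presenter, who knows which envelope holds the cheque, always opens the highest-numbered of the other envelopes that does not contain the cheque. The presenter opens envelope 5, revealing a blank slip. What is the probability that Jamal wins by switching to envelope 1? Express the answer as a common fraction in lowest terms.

1/4

Apply Bayes' rule, conditioning on where the cheque actually is.
If it is in any of envelopes 1, 2, 3, and 4 (prior 1/5 each): envelope 5 is the highest-numbered option available, probability 1; weight (1/5)·1 = 1/5 each.
If it is in envelope 5 (prior 1/5): the presenter opened envelope 5, so this case is ruled out; weight (1/5)·0 = 0.
The weights sum to 4/5.
So P(the cheque in envelope 1 | the presenter opened envelope 5) = (1/5) / (4/5) = 1/4.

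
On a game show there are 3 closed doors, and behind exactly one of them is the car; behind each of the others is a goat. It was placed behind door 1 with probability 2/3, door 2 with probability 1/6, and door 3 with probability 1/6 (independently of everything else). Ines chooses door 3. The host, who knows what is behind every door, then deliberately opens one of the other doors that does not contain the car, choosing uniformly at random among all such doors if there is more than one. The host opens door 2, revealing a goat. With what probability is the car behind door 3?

1/9

Condition on the true location of the car.
If it is behind door 1 (prior 2/3): the host has no choice, probability 1; weight (2/3)·1 = 2/3.
If it is behind door 2 (prior 1/6): the host opened door 2, so this case is ruled out; weight (1/6)·0 = 0.
If it is behind door 3 (prior 1/6): the host has 2 equally likely choices, so probability 1/2; weight (1/6)·(1/2) = 1/12.
The weights sum to 3/4.
So P(the car behind door 3 | the host opened door 2) = (1/12) / (3/4) = 1/9.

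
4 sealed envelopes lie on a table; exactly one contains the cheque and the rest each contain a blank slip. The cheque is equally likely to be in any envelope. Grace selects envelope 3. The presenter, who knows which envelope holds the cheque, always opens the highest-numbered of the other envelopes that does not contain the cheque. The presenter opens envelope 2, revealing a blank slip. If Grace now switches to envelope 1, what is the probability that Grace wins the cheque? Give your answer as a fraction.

0

Condition on the true location of the cheque.
If it is in either of envelopes 1 and 3 (prior 1/4 each): the presenter would have opened envelope 4 instead, probability 0; weight (1/4)·0 = 0 each.
If it is in envelope 2 (prior 1/4): the presenter opened envelope 2, so this case is ruled out; weight (1/4)·0 = 0.
If it is in envelope 4 (prior 1/4): envelope 2 is the highest-numbered option available, probability 1; weight (1/4)·1 = 1/4.
The weights sum to 1/4.
So P(the cheque in envelope 1 | the presenter opened envelope 2) = 0 / (1/4) = 0.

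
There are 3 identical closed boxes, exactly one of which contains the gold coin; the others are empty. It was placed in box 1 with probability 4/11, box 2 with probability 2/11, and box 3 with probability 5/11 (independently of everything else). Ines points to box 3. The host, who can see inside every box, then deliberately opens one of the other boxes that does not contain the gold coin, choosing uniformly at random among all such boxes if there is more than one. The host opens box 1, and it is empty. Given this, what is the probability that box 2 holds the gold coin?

Apply Bayes' rule, conditioning on where the gold coin actually is.
If it is in box 1 (prior 4/11): the host opened box 1, so this case is ruled out; weight (4/11)·0 = 0.
If it is in box 2 (prior 2/11): the host has no choice, probability 1; weight (2/11)·1 = 2/11.
If it is in box 3 (prior 5/11): the host has 2 equally likely choices, so probability 1/2; weight (5/11)·(1/2) = 5/22.
The weights sum to 9/22.
So P(the gold coin in box 2 | the host opened box 1) = (2/11) / (9/22) = 4/9.

4/9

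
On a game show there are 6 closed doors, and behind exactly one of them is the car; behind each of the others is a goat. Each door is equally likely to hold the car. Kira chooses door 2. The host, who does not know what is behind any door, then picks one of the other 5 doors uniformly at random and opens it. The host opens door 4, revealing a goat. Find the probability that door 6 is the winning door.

Consider each possible location of the car in turn.
If it is behind any of doors 1, 2, 3, 5, and 6 (prior 1/6 each): the host picks door 4 with probability 1/5 regardless, and it is not the prize; weight (1/6)·(1/5) = 1/30 each.
If it is behind door 4 (prior 1/6): the host opened door 4, so this case is ruled out; weight (1/6)·0 = 0.
The weights sum to 1/6.
So P(the car behind door 6 | the host opened door 4) = (1/30) / (1/6) = 1/5.

1/5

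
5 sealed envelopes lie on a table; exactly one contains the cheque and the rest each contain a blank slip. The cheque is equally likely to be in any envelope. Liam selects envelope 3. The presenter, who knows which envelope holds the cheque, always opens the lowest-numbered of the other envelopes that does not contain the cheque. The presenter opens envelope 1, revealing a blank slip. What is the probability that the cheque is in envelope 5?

Condition on the true location of the cheque.
If it is in envelope 1 (prior 1/5): the presenter opened envelope 1, so this case is ruled out; weight (1/5)·0 = 0.
If it is in any of envelopes 2, 3, 4, and 5 (prior 1/5 each): envelope 1 is the lowest-numbered option available, probability 1; weight (1/5)·1 = 1/5 each.
The weights sum to 4/5.
So P(the cheque in envelope 5 | the presenter opened envelope 1) = (1/5) / (4/5) = 1/4.

1/4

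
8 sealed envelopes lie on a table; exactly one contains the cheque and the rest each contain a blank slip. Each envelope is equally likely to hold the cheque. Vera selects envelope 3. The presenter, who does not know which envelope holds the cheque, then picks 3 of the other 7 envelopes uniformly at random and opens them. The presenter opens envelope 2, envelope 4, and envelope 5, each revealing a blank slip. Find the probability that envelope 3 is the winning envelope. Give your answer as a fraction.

1/5

Because the presenter chose which envelopes to open without knowing where the cheque is, the choice is independent of the prize location. Learning that none of the 3 opened envelopes holds the cheque simply rules out those 3 locations and leaves the remaining 5 envelopes still equally likely by symmetry.
So P(the cheque in envelope 3) = 1/5.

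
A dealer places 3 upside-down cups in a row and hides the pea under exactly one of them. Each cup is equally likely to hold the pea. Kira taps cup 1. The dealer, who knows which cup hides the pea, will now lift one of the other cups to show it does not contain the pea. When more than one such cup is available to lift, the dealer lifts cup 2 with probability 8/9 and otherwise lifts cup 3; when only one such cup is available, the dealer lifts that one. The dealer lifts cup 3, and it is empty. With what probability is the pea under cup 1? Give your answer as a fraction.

1/10

Apply Bayes' rule, conditioning on where the pea actually is.
If it is under cup 1 (prior 1/3): cup 2 is available but not opened, probability 1/9; weight (1/3)·(1/9) = 1/27.
If it is under cup 2 (prior 1/3): only cup 3 is available, probability 1; weight (1/3)·1 = 1/3.
If it is under cup 3 (prior 1/3): the dealer opened cup 3, so this case is ruled out; weight (1/3)·0 = 0.
The weights sum to 10/27.
So P(the pea under cup 1 | the dealer opened cup 3) = (1/27) / (10/27) = 1/10.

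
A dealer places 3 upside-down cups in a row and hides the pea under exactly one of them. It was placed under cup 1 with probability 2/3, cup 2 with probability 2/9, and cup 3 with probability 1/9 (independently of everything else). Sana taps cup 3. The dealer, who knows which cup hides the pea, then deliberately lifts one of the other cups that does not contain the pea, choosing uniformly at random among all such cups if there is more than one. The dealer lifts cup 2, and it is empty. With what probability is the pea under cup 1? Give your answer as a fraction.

12/13

Apply Bayes' rule, conditioning on where the pea actually is.
If it is under cup 1 (prior 2/3): the dealer has no choice, probability 1; weight (2/3)·1 = 2/3.
If it is under cup 2 (prior 2/9): the dealer opened cup 2, so this case is ruled out; weight (2/9)·0 = 0.
If it is under cup 3 (prior 1/9): the dealer has 2 equally likely choices, so probability 1/2; weight (1/9)·(1/2) = 1/18.
The weights sum to 13/18.
So P(the pea under cup 1 | the dealer opened cup 2) = (2/3) / (13/18) = 12/13.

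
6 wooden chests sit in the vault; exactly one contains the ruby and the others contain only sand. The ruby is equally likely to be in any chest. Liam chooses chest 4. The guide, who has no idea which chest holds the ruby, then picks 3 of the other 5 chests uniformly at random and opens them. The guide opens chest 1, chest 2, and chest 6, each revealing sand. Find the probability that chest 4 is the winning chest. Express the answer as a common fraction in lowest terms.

Because the guide chose which chests to open without knowing where the ruby is, the choice is independent of the prize location. Learning that none of the 3 opened chests holds the ruby simply rules out those 3 locations and leaves the remaining 3 chests still equally likely by symmetry.
So P(the ruby in chest 4) = 1/3.

1/3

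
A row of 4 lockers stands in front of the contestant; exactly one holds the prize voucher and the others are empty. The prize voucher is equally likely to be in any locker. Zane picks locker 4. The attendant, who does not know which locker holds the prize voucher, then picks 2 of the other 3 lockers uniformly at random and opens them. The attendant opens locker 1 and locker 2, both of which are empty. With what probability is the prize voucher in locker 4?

Because the attendant chose which lockers to open without knowing where the prize voucher is, the choice is independent of the prize location. Learning that none of the 2 opened lockers holds the prize voucher simply rules out those 2 locations and leaves the remaining 2 lockers still equally likely by symmetry.
So P(the prize voucher in locker 4) = 1/2.

1/2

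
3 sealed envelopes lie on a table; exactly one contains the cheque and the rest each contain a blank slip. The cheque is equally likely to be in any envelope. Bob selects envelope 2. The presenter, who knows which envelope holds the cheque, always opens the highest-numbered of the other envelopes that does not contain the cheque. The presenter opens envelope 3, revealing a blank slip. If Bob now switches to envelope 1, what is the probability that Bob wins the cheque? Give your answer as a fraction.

Consider each possible location of the cheque in turn.
If it is in either of envelopes 1 and 2 (prior 1/3 each): envelope 3 is the highest-numbered option available, probability 1; weight (1/3)·1 = 1/3 each.
If it is in envelope 3 (prior 1/3): the presenter opened envelope 3, so this case is ruled out; weight (1/3)·0 = 0.
The weights sum to 2/3.
So P(the cheque in envelope 1 | the presenter opened envelope 3) = (1/3) / (2/3) = 1/2.

1/2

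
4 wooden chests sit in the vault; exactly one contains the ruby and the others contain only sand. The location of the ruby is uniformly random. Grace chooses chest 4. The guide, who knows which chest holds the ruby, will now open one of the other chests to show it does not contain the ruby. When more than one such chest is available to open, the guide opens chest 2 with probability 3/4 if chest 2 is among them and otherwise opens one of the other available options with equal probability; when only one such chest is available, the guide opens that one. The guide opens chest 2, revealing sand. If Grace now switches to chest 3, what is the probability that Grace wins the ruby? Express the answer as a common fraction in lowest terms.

1/3

Apply Bayes' rule, conditioning on where the ruby actually is.
If it is in any of chests 1, 3, and 4 (prior 1/4 each): chest 2 is available, opened with probability 3/4; weight (1/4)·(3/4) = 3/16 each.
If it is in chest 2 (prior 1/4): the guide opened chest 2, so this case is ruled out; weight (1/4)·0 = 0.
The weights sum to 9/16.
So P(the ruby in chest 3 | the guide opened chest 2) = (3/16) / (9/16) = 1/3.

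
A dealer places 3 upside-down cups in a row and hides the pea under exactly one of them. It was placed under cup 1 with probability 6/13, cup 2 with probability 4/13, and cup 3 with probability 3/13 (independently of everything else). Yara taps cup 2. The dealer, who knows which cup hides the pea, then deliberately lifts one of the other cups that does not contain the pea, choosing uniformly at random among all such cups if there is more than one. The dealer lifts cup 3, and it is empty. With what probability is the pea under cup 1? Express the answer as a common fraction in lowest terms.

3/4

Consider each possible location of the pea in turn.
If it is under cup 1 (prior 6/13): the dealer has no choice, probability 1; weight (6/13)·1 = 6/13.
If it is under cup 2 (prior 4/13): the dealer has 2 equally likely choices, so probability 1/2; weight (4/13)·(1/2) = 2/13.
If it is under cup 3 (prior 3/13): the dealer opened cup 3, so this case is ruled out; weight (3/13)·0 = 0.
The weights sum to 8/13.
So P(the pea under cup 1 | the dealer opened cup 3) = (6/13) / (8/13) = 3/4.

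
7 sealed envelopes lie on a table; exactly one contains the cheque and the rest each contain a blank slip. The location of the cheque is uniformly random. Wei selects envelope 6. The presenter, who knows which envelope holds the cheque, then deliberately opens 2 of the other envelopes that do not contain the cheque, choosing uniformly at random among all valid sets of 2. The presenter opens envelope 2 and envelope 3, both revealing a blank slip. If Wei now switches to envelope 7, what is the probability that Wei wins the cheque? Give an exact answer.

3/14

Consider each possible location of the cheque in turn.
If it is in any of envelopes 1, 4, 5, and 7 (prior 1/7 each): the presenter has 10 equally likely choices, so probability 1/10; weight (1/7)·(1/10) = 1/70 each.
If it is in either of envelopes 2 and 3 (prior 1/7 each): that envelope was opened and seen not to hold the prize — ruled out; weight (1/7)·0 = 0 each.
If it is in envelope 6 (prior 1/7): the presenter has 15 equally likely choices, so probability 1/15; weight (1/7)·(1/15) = 1/105.
The weights sum to 1/15.
So P(the cheque in envelope 7 | the presenter opened envelope 2 and envelope 3) = (1/70) / (1/15) = 3/14.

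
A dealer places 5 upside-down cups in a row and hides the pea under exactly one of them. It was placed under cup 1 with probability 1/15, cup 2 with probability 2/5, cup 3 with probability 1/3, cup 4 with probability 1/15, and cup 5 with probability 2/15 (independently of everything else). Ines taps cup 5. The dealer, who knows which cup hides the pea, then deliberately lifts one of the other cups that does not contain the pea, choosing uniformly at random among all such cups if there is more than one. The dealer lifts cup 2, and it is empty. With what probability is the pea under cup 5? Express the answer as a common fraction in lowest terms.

Apply Bayes' rule, conditioning on where the pea actually is.
If it is under either of cups 1 and 4 (prior 1/15 each): the dealer has 3 equally likely choices, so probability 1/3; weight (1/15)·(1/3) = 1/45 each.
If it is under cup 2 (prior 2/5): the dealer opened cup 2, so this case is ruled out; weight (2/5)·0 = 0.
If it is under cup 3 (prior 1/3): the dealer has 3 equally likely choices, so probability 1/3; weight (1/3)·(1/3) = 1/9.
If it is under cup 5 (prior 2/15): the dealer has 4 equally likely choices, so probability 1/4; weight (2/15)·(1/4) = 1/30.
The weights sum to 17/90.
So P(the pea under cup 5 | the dealer opened cup 2) = (1/30) / (17/90) = 3/17.

3/17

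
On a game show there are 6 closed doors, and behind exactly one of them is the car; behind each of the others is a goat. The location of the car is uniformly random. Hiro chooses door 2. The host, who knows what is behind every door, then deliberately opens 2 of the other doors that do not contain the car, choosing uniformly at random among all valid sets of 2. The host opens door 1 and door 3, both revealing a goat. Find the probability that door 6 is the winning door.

Apply Bayes' rule, conditioning on where the car actually is.
If it is behind either of doors 1 and 3 (prior 1/6 each): that door was opened and seen not to hold the prize — ruled out; weight (1/6)·0 = 0 each.
If it is behind door 2 (prior 1/6): the host has 10 equally likely choices, so probability 1/10; weight (1/6)·(1/10) = 1/60.
If it is behind any of doors 4, 5, and 6 (prior 1/6 each): the host has 6 equally likely choices, so probability 1/6; weight (1/6)·(1/6) = 1/36 each.
The weights sum to 1/10.
So P(the car behind door 6 | the host opened door 1 and door 3) = (1/36) / (1/10) = 5/18.

5/18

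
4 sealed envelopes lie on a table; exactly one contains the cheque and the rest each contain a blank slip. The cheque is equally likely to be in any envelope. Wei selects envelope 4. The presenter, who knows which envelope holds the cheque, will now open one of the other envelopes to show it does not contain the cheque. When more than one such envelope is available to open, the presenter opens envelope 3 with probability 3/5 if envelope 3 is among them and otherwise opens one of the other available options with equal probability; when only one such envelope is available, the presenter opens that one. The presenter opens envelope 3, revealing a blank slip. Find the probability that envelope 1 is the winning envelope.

1/3

Consider each possible location of the cheque in turn.
If it is in any of envelopes 1, 2, and 4 (prior 1/4 each): envelope 3 is available, opened with probability 3/5; weight (1/4)·(3/5) = 3/20 each.
If it is in envelope 3 (prior 1/4): the presenter opened envelope 3, so this case is ruled out; weight (1/4)·0 = 0.
The weights sum to 9/20.
So P(the cheque in envelope 1 | the presenter opened envelope 3) = (3/20) / (9/20) = 1/3.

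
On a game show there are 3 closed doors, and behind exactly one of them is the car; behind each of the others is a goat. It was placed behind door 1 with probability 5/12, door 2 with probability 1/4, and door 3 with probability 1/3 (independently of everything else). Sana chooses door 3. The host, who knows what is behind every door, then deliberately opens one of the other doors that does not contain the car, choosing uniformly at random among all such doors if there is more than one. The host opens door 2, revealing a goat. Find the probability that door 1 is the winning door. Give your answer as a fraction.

Condition on the true location of the car.
If it is behind door 1 (prior 5/12): the host has no choice, probability 1; weight (5/12)·1 = 5/12.
If it is behind door 2 (prior 1/4): the host opened door 2, so this case is ruled out; weight (1/4)·0 = 0.
If it is behind door 3 (prior 1/3): the host has 2 equally likely choices, so probability 1/2; weight (1/3)·(1/2) = 1/6.
The weights sum to 7/12.
So P(the car behind door 1 | the host opened door 2) = (5/12) / (7/12) = 5/7.

5/7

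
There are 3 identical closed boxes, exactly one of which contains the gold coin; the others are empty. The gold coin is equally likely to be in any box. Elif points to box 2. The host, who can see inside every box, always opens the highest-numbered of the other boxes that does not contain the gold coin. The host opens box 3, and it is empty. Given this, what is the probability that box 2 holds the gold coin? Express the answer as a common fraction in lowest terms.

Condition on the true location of the gold coin.
If it is in either of boxes 1 and 2 (prior 1/3 each): box 3 is the highest-numbered option available, probability 1; weight (1/3)·1 = 1/3 each.
If it is in box 3 (prior 1/3): the host opened box 3, so this case is ruled out; weight (1/3)·0 = 0.
The weights sum to 2/3.
So P(the gold coin in box 2 | the host opened box 3) = (1/3) / (2/3) = 1/2.

1/2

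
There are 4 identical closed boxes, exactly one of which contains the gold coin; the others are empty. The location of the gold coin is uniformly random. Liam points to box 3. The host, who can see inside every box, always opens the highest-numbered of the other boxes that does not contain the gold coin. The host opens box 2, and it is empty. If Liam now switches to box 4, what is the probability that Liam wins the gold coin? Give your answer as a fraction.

Apply Bayes' rule, conditioning on where the gold coin actually is.
If it is in either of boxes 1 and 3 (prior 1/4 each): the host would have opened box 4 instead, probability 0; weight (1/4)·0 = 0 each.
If it is in box 2 (prior 1/4): the host opened box 2, so this case is ruled out; weight (1/4)·0 = 0.
If it is in box 4 (prior 1/4): box 2 is the highest-numbered option available, probability 1; weight (1/4)·1 = 1/4.
The weights sum to 1/4.
So P(the gold coin in box 4 | the host opened box 2) = (1/4) / (1/4) = 1.

1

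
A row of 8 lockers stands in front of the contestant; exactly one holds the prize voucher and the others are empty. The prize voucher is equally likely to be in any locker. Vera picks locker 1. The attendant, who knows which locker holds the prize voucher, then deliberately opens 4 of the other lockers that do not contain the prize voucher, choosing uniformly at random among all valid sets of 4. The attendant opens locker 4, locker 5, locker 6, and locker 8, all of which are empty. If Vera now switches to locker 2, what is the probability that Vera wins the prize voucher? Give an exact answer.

7/24

Apply Bayes' rule, conditioning on where the prize voucher actually is.
If it is in locker 1 (prior 1/8): the attendant has 35 equally likely choices, so probability 1/35; weight (1/8)·(1/35) = 1/280.
If it is in any of lockers 2, 3, and 7 (prior 1/8 each): the attendant has 15 equally likely choices, so probability 1/15; weight (1/8)·(1/15) = 1/120 each.
If it is in any of lockers 4, 5, 6, and 8 (prior 1/8 each): that locker was opened and seen not to hold the prize — ruled out; weight (1/8)·0 = 0 each.
The weights sum to 1/35.
So P(the prize voucher in locker 2 | the attendant opened locker 4, locker 5, locker 6, and locker 8) = (1/120) / (1/35) = 7/24.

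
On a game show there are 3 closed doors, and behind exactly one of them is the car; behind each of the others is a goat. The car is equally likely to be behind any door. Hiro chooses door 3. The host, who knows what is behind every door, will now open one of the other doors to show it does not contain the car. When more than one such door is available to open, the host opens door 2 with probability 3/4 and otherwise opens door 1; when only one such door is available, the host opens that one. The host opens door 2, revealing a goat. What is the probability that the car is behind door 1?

4/7

Consider each possible location of the car in turn.
If it is behind door 1 (prior 1/3): only door 2 is available, probability 1; weight (1/3)·1 = 1/3.
If it is behind door 2 (prior 1/3): the host opened door 2, so this case is ruled out; weight (1/3)·0 = 0.
If it is behind door 3 (prior 1/3): door 2 is available, opened with probability 3/4; weight (1/3)·(3/4) = 1/4.
The weights sum to 7/12.
So P(the car behind door 1 | the host opened door 2) = (1/3) / (7/12) = 4/7.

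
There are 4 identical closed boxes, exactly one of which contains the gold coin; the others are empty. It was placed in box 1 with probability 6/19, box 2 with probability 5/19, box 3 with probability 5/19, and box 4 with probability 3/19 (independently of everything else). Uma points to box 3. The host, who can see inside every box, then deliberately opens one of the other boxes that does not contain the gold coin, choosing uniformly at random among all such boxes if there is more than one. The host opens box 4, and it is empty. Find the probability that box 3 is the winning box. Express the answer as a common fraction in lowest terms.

10/43

Consider each possible location of the gold coin in turn.
If it is in box 1 (prior 6/19): the host has 2 equally likely choices, so probability 1/2; weight (6/19)·(1/2) = 3/19.
If it is in box 2 (prior 5/19): the host has 2 equally likely choices, so probability 1/2; weight (5/19)·(1/2) = 5/38.
If it is in box 3 (prior 5/19): the host has 3 equally likely choices, so probability 1/3; weight (5/19)·(1/3) = 5/57.
If it is in box 4 (prior 3/19): the host opened box 4, so this case is ruled out; weight (3/19)·0 = 0.
The weights sum to 43/114.
So P(the gold coin in box 3 | the host opened box 4) = (5/57) / (43/114) = 10/43.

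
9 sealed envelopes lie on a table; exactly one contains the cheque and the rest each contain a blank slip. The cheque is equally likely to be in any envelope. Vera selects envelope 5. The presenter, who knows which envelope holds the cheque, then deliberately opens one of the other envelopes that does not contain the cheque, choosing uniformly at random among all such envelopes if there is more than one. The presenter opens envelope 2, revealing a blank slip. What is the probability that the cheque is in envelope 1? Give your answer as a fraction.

Condition on the true location of the cheque.
If it is in any of envelopes 1, 3, 4, 6, 7, 8, and 9 (prior 1/9 each): the presenter has 7 equally likely choices, so probability 1/7; weight (1/9)·(1/7) = 1/63 each.
If it is in envelope 2 (prior 1/9): the presenter opened envelope 2, so this case is ruled out; weight (1/9)·0 = 0.
If it is in envelope 5 (prior 1/9): the presenter has 8 equally likely choices, so probability 1/8; weight (1/9)·(1/8) = 1/72.
The weights sum to 1/8.
So P(the cheque in envelope 1 | the presenter opened envelope 2) = (1/63) / (1/8) = 8/63.

8/63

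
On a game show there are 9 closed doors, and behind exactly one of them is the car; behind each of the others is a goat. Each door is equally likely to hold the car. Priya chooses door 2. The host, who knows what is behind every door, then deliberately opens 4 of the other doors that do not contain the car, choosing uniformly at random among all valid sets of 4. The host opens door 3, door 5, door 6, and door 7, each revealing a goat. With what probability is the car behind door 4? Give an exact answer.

2/9

Condition on the true location of the car.
If it is behind any of doors 1, 4, 8, and 9 (prior 1/9 each): the host has 35 equally likely choices, so probability 1/35; weight (1/9)·(1/35) = 1/315 each.
If it is behind door 2 (prior 1/9): the host has 70 equally likely choices, so probability 1/70; weight (1/9)·(1/70) = 1/630.
If it is behind any of doors 3, 5, 6, and 7 (prior 1/9 each): that door was opened and seen not to hold the prize — ruled out; weight (1/9)·0 = 0 each.
The weights sum to 1/70.
So P(the car behind door 4 | the host opened door 3, door 5, door 6, and door 7) = (1/315) / (1/70) = 2/9.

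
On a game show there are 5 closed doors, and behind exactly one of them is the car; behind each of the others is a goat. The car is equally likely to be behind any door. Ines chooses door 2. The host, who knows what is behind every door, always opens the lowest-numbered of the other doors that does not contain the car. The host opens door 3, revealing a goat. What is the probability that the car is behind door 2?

Condition on the true location of the car.
If it is behind door 1 (prior 1/5): door 3 is the lowest-numbered option available, probability 1; weight (1/5)·1 = 1/5.
If it is behind any of doors 2, 4, and 5 (prior 1/5 each): the host would have opened door 1 instead, probability 0; weight (1/5)·0 = 0 each.
If it is behind door 3 (prior 1/5): the host opened door 3, so this case is ruled out; weight (1/5)·0 = 0.
The weights sum to 1/5.
So P(the car behind door 2 | the host opened door 3) = 0 / (1/5) = 0.

0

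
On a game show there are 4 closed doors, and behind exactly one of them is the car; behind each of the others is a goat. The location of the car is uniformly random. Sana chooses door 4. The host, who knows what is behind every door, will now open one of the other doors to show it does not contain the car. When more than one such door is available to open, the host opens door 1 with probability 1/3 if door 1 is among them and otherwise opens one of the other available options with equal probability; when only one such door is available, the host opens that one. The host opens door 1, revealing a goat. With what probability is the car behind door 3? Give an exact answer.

Condition on the true location of the car.
If it is behind door 1 (prior 1/4): the host opened door 1, so this case is ruled out; weight (1/4)·0 = 0.
If it is behind any of doors 2, 3, and 4 (prior 1/4 each): door 1 is available, opened with probability 1/3; weight (1/4)·(1/3) = 1/12 each.
The weights sum to 1/4.
So P(the car behind door 3 | the host opened door 1) = (1/12) / (1/4) = 1/3.

1/3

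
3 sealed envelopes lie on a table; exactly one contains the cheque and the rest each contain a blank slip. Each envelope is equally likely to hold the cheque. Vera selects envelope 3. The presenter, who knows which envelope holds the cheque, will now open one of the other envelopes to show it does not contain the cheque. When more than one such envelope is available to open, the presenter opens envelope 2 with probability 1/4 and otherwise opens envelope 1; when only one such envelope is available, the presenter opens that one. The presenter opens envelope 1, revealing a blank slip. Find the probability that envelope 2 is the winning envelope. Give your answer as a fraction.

4/7

Apply Bayes' rule, conditioning on where the cheque actually is.
If it is in envelope 1 (prior 1/3): the presenter opened envelope 1, so this case is ruled out; weight (1/3)·0 = 0.
If it is in envelope 2 (prior 1/3): only envelope 1 is available, probability 1; weight (1/3)·1 = 1/3.
If it is in envelope 3 (prior 1/3): envelope 2 is available but not opened, probability 3/4; weight (1/3)·(3/4) = 1/4.
The weights sum to 7/12.
So P(the cheque in envelope 2 | the presenter opened envelope 1) = (1/3) / (7/12) = 4/7.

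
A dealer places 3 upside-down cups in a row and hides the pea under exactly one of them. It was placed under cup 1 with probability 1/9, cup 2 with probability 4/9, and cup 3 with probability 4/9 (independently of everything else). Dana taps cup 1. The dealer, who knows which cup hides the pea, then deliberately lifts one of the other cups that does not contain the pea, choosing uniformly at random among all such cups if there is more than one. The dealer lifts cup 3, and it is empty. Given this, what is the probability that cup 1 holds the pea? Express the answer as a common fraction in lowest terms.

1/9

Consider each possible location of the pea in turn.
If it is under cup 1 (prior 1/9): the dealer has 2 equally likely choices, so probability 1/2; weight (1/9)·(1/2) = 1/18.
If it is under cup 2 (prior 4/9): the dealer has no choice, probability 1; weight (4/9)·1 = 4/9.
If it is under cup 3 (prior 4/9): the dealer opened cup 3, so this case is ruled out; weight (4/9)·0 = 0.
The weights sum to 1/2.
So P(the pea under cup 1 | the dealer opened cup 3) = (1/18) / (1/2) = 1/9.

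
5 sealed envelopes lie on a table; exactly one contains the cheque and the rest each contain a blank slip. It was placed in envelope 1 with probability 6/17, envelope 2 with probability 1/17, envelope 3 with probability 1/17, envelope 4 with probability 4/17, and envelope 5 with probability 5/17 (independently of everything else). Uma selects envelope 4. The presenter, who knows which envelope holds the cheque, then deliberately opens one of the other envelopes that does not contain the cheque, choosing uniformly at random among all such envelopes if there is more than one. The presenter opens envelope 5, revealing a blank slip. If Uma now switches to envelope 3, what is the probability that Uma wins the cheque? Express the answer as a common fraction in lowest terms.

Consider each possible location of the cheque in turn.
If it is in envelope 1 (prior 6/17): the presenter has 3 equally likely choices, so probability 1/3; weight (6/17)·(1/3) = 2/17.
If it is in either of envelopes 2 and 3 (prior 1/17 each): the presenter has 3 equally likely choices, so probability 1/3; weight (1/17)·(1/3) = 1/51 each.
If it is in envelope 4 (prior 4/17): the presenter has 4 equally likely choices, so probability 1/4; weight (4/17)·(1/4) = 1/17.
If it is in envelope 5 (prior 5/17): the presenter opened envelope 5, so this case is ruled out; weight (5/17)·0 = 0.
The weights sum to 11/51.
So P(the cheque in envelope 3 | the presenter opened envelope 5) = (1/51) / (11/51) = 1/11.

1/11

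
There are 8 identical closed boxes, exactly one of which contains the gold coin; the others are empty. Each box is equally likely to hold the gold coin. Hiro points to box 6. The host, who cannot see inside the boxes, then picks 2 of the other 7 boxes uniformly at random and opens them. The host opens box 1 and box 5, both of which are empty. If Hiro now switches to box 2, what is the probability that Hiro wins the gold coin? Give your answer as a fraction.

1/6

Condition on the true location of the gold coin.
If it is in either of boxes 1 and 5 (prior 1/8 each): that box was opened and seen not to hold the prize — ruled out; weight (1/8)·0 = 0 each.
If it is in any of boxes 2, 3, 4, 6, 7, and 8 (prior 1/8 each): the host picks exactly this set with probability 1/21 regardless, and none is the prize; weight (1/8)·(1/21) = 1/168 each.
The weights sum to 1/28.
So P(the gold coin in box 2 | the host opened box 1 and box 5) = (1/168) / (1/28) = 1/6.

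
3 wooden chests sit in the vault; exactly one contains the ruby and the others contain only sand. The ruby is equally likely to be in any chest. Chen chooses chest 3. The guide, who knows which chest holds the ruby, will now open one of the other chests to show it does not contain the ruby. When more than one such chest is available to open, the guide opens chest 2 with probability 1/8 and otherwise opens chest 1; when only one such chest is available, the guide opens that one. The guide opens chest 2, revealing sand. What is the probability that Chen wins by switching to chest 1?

Apply Bayes' rule, conditioning on where the ruby actually is.
If it is in chest 1 (prior 1/3): only chest 2 is available, probability 1; weight (1/3)·1 = 1/3.
If it is in chest 2 (prior 1/3): the guide opened chest 2, so this case is ruled out; weight (1/3)·0 = 0.
If it is in chest 3 (prior 1/3): chest 2 is available, opened with probability 1/8; weight (1/3)·(1/8) = 1/24.
The weights sum to 3/8.
So P(the ruby in chest 1 | the guide opened chest 2) = (1/3) / (3/8) = 8/9.

8/9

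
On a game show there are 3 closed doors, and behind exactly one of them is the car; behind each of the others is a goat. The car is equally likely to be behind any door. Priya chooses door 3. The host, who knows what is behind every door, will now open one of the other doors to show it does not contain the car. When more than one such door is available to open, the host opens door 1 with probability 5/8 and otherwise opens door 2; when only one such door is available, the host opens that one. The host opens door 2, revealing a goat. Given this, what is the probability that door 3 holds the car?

3/11

Apply Bayes' rule, conditioning on where the car actually is.
If it is behind door 1 (prior 1/3): only door 2 is available, probability 1; weight (1/3)·1 = 1/3.
If it is behind door 2 (prior 1/3): the host opened door 2, so this case is ruled out; weight (1/3)·0 = 0.
If it is behind door 3 (prior 1/3): door 1 is available but not opened, probability 3/8; weight (1/3)·(3/8) = 1/8.
The weights sum to 11/24.
So P(the car behind door 3 | the host opened door 2) = (1/8) / (11/24) = 3/11.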